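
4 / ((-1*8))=-1 / 2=-0.50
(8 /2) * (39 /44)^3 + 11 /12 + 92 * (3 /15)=7060301 /319440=22.10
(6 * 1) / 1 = 6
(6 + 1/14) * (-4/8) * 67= -5695/28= -203.39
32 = 32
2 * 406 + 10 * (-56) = 252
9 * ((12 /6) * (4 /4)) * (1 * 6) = 108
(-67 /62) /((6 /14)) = -469 /186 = -2.52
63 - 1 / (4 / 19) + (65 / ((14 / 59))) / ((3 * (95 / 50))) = 169667 / 1596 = 106.31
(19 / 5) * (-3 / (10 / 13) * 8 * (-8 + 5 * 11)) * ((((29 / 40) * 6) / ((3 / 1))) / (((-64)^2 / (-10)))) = 1009983 / 51200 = 19.73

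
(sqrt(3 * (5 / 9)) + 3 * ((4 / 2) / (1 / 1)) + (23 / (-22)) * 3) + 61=sqrt(15) / 3 + 1405 / 22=65.15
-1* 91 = -91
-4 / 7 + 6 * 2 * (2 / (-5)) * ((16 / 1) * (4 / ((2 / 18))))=-96788 / 35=-2765.37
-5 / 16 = -0.31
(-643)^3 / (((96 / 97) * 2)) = -25787227579 / 192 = -134308476.97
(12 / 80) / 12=1 / 80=0.01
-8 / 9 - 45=-413 / 9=-45.89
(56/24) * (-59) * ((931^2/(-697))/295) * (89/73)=539992103/763215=707.52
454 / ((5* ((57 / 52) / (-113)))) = -2667704 / 285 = -9360.36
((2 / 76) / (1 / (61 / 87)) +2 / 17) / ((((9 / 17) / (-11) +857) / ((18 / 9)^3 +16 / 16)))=252417 / 176595500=0.00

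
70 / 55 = 14 / 11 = 1.27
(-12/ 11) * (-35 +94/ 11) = 3492/ 121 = 28.86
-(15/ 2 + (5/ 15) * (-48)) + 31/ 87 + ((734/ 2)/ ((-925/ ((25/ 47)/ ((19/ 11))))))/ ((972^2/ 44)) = 2004365093443/ 226320409044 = 8.86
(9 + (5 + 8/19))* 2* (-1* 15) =-8220/19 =-432.63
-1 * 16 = -16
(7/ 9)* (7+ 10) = 119/ 9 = 13.22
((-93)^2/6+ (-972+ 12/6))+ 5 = 476.50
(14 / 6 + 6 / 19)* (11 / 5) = 1661 / 285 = 5.83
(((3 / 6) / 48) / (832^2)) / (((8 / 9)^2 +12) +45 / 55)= 297 / 268582912000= 0.00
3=3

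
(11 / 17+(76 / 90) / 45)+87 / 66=1502587 / 757350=1.98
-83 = -83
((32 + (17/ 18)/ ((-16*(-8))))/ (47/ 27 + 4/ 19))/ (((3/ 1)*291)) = 200165/ 10652928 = 0.02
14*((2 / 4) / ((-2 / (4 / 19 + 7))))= -959 / 38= -25.24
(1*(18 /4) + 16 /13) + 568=14917 /26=573.73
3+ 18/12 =9/2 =4.50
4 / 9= 0.44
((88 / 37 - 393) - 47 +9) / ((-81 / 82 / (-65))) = -84528470 / 2997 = -28204.36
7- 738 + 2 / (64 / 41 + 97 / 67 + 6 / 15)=-34197219 / 46819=-730.41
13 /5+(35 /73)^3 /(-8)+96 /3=538185153 /15560680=34.59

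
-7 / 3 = -2.33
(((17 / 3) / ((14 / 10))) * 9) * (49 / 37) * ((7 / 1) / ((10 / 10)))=12495 / 37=337.70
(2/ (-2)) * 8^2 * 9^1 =-576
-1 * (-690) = 690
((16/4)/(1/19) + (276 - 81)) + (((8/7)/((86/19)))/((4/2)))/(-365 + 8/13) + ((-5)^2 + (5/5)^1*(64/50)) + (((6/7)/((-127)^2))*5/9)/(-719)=122888546467473484/413376916389675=297.28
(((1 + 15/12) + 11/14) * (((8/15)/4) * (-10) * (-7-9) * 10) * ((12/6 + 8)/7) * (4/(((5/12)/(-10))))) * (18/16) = -4896000/49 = -99918.37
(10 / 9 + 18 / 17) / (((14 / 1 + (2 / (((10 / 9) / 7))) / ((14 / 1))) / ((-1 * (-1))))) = 3320 / 22797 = 0.15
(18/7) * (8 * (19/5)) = 2736/35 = 78.17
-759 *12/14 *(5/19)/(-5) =4554/133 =34.24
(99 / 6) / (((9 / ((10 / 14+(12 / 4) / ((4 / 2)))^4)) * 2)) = 10158731 / 460992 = 22.04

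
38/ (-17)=-38/ 17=-2.24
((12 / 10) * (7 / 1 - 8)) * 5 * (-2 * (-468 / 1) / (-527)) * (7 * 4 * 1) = 157248 / 527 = 298.38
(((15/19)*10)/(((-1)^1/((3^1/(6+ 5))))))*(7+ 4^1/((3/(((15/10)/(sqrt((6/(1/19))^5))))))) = -3150/209 - 25*sqrt(114)/8601186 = -15.07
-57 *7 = -399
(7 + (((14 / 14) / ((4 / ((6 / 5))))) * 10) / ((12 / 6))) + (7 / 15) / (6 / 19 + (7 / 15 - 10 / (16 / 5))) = 12667 / 1526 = 8.30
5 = 5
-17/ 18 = -0.94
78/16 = 39/8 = 4.88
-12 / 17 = -0.71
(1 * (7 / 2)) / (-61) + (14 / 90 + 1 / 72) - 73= -1600619 / 21960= -72.89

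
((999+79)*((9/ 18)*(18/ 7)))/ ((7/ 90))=17820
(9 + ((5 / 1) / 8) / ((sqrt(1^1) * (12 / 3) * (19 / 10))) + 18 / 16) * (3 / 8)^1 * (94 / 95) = 437523 / 115520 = 3.79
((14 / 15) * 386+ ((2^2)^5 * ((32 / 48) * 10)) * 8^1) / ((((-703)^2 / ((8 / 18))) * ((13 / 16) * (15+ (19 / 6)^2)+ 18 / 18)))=70366208 / 30366672005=0.00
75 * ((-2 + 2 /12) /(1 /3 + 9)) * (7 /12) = -275 /32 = -8.59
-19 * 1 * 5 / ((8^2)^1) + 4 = 161 / 64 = 2.52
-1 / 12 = -0.08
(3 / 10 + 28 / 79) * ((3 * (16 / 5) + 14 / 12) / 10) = 166991 / 237000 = 0.70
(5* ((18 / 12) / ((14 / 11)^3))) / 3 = 6655 / 5488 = 1.21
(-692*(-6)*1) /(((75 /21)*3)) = 9688 /25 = 387.52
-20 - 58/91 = -1878/91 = -20.64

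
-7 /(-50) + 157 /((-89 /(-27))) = 212573 /4450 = 47.77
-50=-50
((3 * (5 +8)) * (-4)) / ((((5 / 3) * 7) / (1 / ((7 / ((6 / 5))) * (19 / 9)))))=-25272 / 23275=-1.09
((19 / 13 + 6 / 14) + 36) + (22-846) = -71536 / 91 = -786.11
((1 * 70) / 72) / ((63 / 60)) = 0.93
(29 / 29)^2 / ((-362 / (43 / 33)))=-43 / 11946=-0.00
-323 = -323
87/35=2.49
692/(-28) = -173/7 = -24.71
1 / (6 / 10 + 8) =5 / 43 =0.12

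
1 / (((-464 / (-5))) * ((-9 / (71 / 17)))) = -0.01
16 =16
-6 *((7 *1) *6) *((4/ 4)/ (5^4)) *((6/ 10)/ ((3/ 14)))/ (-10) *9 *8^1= 127008/ 15625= 8.13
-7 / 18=-0.39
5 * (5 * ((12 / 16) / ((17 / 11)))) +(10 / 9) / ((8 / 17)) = 4435 / 306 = 14.49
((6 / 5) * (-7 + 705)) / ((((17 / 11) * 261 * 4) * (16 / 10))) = 3839 / 11832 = 0.32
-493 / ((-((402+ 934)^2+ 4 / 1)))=493 / 1784900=0.00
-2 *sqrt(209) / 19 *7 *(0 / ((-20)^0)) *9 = 0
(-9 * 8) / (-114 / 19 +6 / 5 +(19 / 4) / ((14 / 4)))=5040 / 241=20.91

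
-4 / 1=-4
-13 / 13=-1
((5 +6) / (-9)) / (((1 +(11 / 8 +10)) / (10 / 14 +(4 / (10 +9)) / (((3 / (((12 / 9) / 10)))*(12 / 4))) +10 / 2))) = -821248 / 1454355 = -0.56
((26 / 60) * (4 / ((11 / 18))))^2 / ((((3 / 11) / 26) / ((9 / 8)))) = 237276 / 275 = 862.82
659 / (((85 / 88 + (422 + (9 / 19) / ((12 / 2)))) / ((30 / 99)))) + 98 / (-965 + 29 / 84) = 63698885704 / 171947214783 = 0.37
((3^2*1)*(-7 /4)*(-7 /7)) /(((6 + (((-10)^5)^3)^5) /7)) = -0.00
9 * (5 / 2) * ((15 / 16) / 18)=75 / 64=1.17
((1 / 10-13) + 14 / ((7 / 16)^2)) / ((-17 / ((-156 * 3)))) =986778 / 595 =1658.45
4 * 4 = 16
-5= -5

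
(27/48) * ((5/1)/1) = 45/16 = 2.81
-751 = -751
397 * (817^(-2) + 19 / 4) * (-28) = -35244097805 / 667489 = -52801.02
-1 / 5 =-0.20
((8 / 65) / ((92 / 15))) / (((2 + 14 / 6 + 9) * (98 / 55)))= 99 / 117208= 0.00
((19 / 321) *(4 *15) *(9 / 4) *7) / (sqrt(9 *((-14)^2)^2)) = 285 / 2996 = 0.10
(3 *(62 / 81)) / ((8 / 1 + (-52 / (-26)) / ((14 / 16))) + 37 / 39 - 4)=0.32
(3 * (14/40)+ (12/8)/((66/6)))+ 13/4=244/55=4.44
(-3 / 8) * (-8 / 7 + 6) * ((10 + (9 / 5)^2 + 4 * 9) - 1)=-30753 / 350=-87.87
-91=-91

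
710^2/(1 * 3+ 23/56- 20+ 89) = 5645920/811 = 6961.68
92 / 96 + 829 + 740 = 37679 / 24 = 1569.96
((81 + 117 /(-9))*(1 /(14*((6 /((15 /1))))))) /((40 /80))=24.29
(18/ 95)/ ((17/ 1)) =18/ 1615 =0.01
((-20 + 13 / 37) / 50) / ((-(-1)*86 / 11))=-7997 / 159100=-0.05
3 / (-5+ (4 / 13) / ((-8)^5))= -319488 / 532481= -0.60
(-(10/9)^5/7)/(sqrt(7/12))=-200000 * sqrt(21)/2893401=-0.32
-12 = -12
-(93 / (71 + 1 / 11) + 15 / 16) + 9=42255 / 6256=6.75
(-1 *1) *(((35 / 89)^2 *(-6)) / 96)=1225 / 126736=0.01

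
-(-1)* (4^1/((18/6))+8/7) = 52/21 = 2.48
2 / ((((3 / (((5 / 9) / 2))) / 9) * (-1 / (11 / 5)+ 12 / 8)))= 110 / 69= 1.59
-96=-96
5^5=3125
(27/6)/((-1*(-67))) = 9/134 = 0.07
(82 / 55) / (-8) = -41 / 220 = -0.19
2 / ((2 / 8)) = 8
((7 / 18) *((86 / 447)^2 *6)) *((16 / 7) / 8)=0.02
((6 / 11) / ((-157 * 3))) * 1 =-2 / 1727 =-0.00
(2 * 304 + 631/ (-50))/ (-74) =-29769/ 3700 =-8.05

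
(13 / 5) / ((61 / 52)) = 676 / 305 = 2.22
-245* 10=-2450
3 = 3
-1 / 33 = -0.03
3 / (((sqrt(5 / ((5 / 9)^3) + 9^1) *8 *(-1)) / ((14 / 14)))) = -0.06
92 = 92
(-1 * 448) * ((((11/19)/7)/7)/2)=-352/133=-2.65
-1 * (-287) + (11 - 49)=249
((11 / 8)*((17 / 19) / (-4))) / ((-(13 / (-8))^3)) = -0.07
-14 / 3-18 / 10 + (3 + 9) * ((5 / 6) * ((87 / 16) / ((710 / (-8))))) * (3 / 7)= -100333 / 14910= -6.73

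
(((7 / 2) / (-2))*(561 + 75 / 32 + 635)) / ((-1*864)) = 268429 / 110592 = 2.43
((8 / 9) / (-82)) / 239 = -4 / 88191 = -0.00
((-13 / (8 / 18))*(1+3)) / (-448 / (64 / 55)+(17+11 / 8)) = 0.32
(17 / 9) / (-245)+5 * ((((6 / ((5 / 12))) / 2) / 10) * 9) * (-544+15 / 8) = -30984409 / 1764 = -17564.86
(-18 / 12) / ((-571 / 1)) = 3 / 1142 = 0.00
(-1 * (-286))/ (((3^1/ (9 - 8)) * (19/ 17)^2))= 82654/ 1083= 76.32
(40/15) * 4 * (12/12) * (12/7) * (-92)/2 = -5888/7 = -841.14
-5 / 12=-0.42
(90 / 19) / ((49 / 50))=4500 / 931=4.83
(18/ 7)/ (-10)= -9/ 35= -0.26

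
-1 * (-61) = 61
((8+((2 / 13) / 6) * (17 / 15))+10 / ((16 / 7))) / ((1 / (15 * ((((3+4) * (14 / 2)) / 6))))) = 2844499 / 1872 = 1519.50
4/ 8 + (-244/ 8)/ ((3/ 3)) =-30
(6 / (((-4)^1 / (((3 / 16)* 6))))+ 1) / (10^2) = -11 / 1600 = -0.01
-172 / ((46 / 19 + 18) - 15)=-3268 / 103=-31.73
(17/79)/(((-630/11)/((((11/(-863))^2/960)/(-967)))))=22627/34410179593641600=0.00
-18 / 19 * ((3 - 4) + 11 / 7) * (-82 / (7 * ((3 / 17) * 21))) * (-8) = -89216 / 6517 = -13.69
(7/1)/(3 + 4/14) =49/23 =2.13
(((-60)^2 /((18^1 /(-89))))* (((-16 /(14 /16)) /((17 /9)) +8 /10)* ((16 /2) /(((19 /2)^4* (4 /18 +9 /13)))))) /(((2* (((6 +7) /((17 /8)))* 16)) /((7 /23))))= 84649680 /320719981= 0.26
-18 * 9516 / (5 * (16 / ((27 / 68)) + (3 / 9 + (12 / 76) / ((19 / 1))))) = -834772068 / 990245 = -843.00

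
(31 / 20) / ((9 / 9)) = 31 / 20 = 1.55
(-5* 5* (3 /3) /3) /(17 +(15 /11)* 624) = -275 /28641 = -0.01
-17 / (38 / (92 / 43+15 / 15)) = -2295 / 1634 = -1.40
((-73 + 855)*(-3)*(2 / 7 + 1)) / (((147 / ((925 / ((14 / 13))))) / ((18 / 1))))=-761687550 / 2401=-317237.63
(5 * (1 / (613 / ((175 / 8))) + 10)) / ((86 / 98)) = 12057675 / 210872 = 57.18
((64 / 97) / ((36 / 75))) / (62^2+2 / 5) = 0.00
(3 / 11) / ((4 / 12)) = 9 / 11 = 0.82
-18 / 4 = -9 / 2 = -4.50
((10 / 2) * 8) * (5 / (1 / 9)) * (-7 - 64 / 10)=-24120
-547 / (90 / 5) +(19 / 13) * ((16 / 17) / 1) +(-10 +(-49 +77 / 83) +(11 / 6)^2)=-55287307 / 660348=-83.72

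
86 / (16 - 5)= 86 / 11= 7.82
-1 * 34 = -34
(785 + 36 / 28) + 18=804.29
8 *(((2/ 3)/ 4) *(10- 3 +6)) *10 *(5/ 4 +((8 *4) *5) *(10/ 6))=417950/ 9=46438.89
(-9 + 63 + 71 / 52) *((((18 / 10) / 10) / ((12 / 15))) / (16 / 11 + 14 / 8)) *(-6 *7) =-163.27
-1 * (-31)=31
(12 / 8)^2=9 / 4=2.25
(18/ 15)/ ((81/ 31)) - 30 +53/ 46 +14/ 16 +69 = 1030523/ 24840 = 41.49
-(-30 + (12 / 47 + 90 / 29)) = 36312 / 1363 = 26.64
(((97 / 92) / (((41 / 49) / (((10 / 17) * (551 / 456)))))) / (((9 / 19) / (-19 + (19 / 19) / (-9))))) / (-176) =563064145 / 2742455232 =0.21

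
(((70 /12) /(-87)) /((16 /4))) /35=-1 /2088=-0.00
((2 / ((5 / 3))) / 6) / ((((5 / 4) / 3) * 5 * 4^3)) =3 / 2000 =0.00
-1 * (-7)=7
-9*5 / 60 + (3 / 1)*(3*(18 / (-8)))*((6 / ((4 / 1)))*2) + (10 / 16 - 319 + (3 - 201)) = -4623 / 8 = -577.88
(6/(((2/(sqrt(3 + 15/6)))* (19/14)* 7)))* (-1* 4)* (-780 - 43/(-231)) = 720548* sqrt(22)/1463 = 2310.10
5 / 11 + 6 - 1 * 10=-39 / 11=-3.55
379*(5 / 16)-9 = 1751 / 16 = 109.44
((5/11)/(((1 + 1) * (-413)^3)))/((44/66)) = -15/3099579868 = -0.00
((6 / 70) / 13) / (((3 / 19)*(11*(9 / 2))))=0.00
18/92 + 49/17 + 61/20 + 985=7750621/7820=991.13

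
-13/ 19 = -0.68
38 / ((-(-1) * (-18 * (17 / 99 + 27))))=-209 / 2690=-0.08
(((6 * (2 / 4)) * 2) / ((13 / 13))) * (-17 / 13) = -102 / 13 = -7.85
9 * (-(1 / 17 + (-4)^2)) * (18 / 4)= -22113 / 34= -650.38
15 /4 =3.75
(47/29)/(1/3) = 4.86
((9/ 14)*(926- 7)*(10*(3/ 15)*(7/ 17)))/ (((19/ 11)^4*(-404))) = -121095711/ 895044628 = -0.14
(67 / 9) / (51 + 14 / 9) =67 / 473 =0.14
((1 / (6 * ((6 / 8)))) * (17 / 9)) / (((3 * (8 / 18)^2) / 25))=425 / 24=17.71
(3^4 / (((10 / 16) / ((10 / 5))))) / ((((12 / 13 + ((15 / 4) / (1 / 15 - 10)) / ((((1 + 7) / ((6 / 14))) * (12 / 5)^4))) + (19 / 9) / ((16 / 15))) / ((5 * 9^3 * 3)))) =944479734202368 / 966899851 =976812.37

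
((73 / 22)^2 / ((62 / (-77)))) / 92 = -37303 / 250976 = -0.15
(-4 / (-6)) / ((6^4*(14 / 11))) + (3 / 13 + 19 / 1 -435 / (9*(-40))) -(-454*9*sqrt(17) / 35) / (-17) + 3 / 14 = 7307477 / 353808 -4086*sqrt(17) / 595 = -7.66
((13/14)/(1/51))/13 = 51/14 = 3.64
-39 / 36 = -13 / 12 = -1.08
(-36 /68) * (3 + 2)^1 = -45 /17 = -2.65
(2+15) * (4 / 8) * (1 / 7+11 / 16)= 1581 / 224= 7.06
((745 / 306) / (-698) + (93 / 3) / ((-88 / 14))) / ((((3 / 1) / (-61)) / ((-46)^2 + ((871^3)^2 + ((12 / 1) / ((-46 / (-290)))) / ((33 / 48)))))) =19533628881424391434979030596 / 445811553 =43815887564996305591.43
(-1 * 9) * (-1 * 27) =243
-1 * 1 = -1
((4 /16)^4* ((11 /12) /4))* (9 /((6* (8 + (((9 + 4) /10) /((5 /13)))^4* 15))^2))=67138671875 /1159256318574454765248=0.00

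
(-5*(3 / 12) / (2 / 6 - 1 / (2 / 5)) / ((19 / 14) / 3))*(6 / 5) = 378 / 247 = 1.53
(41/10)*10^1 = 41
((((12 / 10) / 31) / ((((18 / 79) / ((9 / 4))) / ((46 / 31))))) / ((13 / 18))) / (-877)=-49059 / 54781805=-0.00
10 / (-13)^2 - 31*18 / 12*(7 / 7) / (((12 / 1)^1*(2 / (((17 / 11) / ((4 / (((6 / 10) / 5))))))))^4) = 119939070687300443 / 2026970316800000000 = 0.06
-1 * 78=-78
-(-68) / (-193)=-68 / 193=-0.35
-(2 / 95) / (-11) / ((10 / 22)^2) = 22 / 2375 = 0.01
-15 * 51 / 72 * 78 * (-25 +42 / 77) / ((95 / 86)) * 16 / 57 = 20450456 / 3971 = 5149.95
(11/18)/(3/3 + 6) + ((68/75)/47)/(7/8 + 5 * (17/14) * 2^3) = 11983087/136650150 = 0.09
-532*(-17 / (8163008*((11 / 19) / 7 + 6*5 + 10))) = 323 / 11685552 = 0.00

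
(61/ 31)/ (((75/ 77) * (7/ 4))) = 2684/ 2325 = 1.15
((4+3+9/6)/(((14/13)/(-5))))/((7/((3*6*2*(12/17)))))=-7020/49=-143.27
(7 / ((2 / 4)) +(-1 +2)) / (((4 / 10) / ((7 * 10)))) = 2625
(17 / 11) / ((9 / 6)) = 34 / 33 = 1.03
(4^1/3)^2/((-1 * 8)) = -2/9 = -0.22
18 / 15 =6 / 5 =1.20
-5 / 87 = -0.06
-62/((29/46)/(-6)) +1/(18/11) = 308335/522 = 590.68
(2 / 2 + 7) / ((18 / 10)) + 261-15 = 2254 / 9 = 250.44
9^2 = 81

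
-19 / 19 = -1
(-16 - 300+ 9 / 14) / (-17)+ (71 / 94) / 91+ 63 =5930053 / 72709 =81.56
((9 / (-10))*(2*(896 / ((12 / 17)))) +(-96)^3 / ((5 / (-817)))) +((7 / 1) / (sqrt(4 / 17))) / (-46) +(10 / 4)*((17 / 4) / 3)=144563580.83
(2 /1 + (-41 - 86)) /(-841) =0.15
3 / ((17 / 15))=45 / 17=2.65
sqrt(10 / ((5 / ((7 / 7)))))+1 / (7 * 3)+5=sqrt(2)+106 / 21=6.46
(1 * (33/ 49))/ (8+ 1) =11/ 147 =0.07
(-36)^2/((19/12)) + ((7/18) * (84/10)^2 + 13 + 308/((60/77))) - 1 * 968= 407882/1425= 286.23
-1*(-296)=296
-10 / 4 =-5 / 2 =-2.50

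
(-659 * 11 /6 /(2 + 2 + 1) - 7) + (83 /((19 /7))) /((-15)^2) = -2124653 /8550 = -248.50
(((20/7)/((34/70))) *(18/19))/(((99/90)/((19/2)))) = 9000/187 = 48.13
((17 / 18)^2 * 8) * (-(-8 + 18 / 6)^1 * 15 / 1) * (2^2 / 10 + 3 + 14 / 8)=148835 / 54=2756.20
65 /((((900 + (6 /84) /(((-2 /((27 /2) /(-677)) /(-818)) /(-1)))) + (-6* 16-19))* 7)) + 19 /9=2.12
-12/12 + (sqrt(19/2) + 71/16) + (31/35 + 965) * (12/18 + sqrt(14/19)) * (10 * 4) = sqrt(38)/2 + 8655491/336 + 270448 * sqrt(266)/133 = 58927.93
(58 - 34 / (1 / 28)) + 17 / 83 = -74185 / 83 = -893.80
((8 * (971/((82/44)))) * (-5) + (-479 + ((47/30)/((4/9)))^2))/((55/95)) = -26557730301/721600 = -36803.95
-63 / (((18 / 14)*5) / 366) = -17934 / 5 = -3586.80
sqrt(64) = 8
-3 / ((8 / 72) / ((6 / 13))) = -162 / 13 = -12.46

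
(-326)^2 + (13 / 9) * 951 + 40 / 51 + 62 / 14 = 38432792 / 357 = 107654.88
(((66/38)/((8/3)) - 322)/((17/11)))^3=-155109499787947375/17253512704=-8990024.38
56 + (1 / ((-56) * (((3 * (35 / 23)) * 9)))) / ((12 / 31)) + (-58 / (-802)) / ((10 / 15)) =14287796567 / 254651040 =56.11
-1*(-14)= 14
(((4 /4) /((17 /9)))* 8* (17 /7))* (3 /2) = 15.43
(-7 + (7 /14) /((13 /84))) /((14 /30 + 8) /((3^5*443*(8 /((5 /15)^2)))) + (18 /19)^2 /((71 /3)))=-146014298385480 /1469115301901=-99.39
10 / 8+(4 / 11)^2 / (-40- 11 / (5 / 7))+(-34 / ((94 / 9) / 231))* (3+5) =-37899061137 / 6301196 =-6014.58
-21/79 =-0.27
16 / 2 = 8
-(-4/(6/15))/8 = 5/4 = 1.25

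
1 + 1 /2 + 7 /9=41 /18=2.28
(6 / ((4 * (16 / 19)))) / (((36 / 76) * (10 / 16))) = 361 / 60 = 6.02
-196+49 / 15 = -2891 / 15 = -192.73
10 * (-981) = -9810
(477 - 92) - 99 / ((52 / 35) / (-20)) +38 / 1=22824 / 13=1755.69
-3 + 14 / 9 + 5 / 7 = -0.73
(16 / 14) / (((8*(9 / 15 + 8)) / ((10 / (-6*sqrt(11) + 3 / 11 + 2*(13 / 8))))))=-580800*sqrt(11) / 223531931 - 341000 / 223531931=-0.01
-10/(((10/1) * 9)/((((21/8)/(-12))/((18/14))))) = 49/2592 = 0.02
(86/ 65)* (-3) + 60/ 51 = -3086/ 1105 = -2.79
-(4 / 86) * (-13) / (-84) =-13 / 1806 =-0.01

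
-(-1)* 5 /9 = 5 /9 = 0.56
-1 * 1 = -1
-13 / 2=-6.50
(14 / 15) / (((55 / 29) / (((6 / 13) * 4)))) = 3248 / 3575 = 0.91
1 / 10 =0.10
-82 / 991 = -0.08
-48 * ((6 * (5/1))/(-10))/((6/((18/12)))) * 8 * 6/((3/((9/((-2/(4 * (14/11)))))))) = -145152/11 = -13195.64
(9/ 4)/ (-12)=-3/ 16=-0.19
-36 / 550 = -18 / 275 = -0.07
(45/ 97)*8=360/ 97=3.71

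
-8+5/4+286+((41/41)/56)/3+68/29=1371959/4872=281.60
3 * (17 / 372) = 17 / 124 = 0.14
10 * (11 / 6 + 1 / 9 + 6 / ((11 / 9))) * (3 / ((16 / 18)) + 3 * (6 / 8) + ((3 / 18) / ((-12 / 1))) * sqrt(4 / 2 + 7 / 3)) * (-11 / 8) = -527.35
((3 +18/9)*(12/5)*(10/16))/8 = 15/16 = 0.94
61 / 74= 0.82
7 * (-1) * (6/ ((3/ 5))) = -70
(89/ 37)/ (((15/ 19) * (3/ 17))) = 28747/ 1665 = 17.27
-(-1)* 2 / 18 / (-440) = -1 / 3960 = -0.00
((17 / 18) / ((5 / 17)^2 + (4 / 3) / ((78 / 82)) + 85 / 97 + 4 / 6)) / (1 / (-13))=-80538809 / 19883632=-4.05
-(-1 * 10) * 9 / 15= 6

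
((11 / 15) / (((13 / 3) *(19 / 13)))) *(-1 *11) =-121 / 95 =-1.27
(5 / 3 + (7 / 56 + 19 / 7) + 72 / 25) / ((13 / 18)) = 93063 / 9100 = 10.23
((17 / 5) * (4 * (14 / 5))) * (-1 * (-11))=10472 / 25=418.88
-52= -52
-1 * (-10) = 10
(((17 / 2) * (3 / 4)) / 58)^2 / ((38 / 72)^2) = 210681 / 4857616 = 0.04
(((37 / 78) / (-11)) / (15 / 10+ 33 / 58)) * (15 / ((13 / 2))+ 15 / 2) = -18241 / 89232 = -0.20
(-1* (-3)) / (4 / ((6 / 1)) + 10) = 9 / 32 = 0.28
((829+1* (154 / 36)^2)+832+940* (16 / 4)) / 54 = 1762333 / 17496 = 100.73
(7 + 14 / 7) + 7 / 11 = 106 / 11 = 9.64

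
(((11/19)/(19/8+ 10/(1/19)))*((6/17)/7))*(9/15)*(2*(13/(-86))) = -2288/83125665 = -0.00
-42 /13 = -3.23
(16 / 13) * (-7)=-112 / 13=-8.62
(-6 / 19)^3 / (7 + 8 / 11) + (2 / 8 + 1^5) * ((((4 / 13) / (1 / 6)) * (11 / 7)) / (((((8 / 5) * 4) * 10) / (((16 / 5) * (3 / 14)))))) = 51664437 / 1485522220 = 0.03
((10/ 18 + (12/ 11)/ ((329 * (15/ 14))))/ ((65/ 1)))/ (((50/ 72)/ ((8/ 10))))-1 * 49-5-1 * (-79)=25.01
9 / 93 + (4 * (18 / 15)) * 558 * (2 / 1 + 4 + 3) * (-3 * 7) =-78463713 / 155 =-506217.50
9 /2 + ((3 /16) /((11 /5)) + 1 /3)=2597 /528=4.92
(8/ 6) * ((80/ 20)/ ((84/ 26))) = 104/ 63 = 1.65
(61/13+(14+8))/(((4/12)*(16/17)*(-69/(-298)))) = 878951/2392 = 367.45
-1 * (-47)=47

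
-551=-551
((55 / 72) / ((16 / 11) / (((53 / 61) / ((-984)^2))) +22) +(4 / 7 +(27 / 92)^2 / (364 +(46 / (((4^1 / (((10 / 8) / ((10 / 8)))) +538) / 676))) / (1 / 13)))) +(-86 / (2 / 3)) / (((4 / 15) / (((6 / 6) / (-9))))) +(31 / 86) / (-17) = 1002679461256697823308797 / 18465448795574594591232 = 54.30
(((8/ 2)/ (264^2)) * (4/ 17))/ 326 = 1/ 24140952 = 0.00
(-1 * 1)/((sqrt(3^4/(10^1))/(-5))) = 5 * sqrt(10)/9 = 1.76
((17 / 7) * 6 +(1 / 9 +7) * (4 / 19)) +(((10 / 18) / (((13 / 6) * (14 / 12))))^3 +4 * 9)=6710948878 / 128860641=52.08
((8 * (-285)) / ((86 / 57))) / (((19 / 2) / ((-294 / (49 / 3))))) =2863.26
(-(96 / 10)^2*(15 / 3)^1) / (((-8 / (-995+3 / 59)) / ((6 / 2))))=-50718528 / 295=-171927.21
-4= -4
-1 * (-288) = 288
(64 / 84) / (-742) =-8 / 7791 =-0.00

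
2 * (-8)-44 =-60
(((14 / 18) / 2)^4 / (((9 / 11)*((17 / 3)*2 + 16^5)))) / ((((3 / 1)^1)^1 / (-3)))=-26411 / 990688535136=-0.00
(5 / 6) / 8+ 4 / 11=247 / 528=0.47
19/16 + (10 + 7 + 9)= 435/16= 27.19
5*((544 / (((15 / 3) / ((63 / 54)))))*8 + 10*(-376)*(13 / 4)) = -168068 / 3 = -56022.67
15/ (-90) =-1/ 6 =-0.17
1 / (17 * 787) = 0.00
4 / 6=2 / 3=0.67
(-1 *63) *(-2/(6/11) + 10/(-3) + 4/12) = 420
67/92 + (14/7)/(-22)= 645/1012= 0.64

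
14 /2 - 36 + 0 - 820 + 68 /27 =-22855 /27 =-846.48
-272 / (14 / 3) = -408 / 7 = -58.29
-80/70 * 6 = -48/7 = -6.86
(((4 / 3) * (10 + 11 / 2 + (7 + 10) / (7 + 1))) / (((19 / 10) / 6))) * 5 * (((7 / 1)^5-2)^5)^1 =9448909752510010147031250 / 19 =497311039605790007738486.80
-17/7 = -2.43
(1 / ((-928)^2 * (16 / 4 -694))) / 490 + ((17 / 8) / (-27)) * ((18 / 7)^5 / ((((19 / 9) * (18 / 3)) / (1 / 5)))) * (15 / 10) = -397663062411637 / 1897530844876800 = -0.21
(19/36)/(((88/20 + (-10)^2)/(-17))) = -1615/18792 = -0.09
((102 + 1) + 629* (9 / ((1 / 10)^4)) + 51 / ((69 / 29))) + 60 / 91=118484991822 / 2093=56610125.09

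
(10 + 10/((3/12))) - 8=42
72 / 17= 4.24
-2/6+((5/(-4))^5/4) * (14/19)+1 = 12199/116736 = 0.10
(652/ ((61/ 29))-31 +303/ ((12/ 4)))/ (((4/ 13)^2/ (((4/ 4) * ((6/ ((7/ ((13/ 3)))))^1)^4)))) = 111875779002/ 146461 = 763860.54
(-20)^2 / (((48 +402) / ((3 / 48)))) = 1 / 18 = 0.06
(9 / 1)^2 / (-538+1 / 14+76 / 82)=-46494 / 308239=-0.15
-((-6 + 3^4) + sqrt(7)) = -75 -sqrt(7) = -77.65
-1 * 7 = -7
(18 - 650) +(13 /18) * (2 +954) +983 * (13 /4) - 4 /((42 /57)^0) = 116971 /36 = 3249.19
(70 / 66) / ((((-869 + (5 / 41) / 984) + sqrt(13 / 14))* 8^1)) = -14438845437695 / 94642789124291573 - 1186819620* sqrt(182) / 94642789124291573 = -0.00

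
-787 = -787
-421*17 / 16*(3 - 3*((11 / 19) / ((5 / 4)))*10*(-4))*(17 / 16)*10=-677087985 / 2432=-278407.89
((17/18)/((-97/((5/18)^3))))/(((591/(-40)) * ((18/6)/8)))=42500/1128367341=0.00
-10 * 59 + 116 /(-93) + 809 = 20251 /93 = 217.75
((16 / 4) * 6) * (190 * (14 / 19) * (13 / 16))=2730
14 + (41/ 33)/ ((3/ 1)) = 1427/ 99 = 14.41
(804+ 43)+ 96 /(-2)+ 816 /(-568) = 797.56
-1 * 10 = -10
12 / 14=6 / 7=0.86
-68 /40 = -17 /10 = -1.70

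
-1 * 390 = -390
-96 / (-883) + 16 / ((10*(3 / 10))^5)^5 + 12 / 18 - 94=-69746538893041784 / 748155842138169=-93.22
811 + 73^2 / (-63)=45764 / 63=726.41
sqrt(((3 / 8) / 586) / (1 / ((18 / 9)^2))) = sqrt(879) / 586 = 0.05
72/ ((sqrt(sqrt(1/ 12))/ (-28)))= -2016*sqrt(2)*3^(1/ 4)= -3752.20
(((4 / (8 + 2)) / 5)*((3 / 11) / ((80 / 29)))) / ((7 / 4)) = 87 / 19250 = 0.00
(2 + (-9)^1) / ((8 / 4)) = -7 / 2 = -3.50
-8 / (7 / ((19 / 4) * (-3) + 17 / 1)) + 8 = 34 / 7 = 4.86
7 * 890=6230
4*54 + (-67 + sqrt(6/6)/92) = 13709/92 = 149.01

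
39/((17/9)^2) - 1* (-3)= 4026/289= 13.93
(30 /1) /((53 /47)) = 1410 /53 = 26.60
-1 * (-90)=90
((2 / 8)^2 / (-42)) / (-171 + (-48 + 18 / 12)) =1 / 146160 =0.00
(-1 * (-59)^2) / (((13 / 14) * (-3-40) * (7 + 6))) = 48734 / 7267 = 6.71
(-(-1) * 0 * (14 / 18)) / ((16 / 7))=0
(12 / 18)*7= 14 / 3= 4.67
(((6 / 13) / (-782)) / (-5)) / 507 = 1 / 4295135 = 0.00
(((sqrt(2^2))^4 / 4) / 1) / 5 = 4 / 5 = 0.80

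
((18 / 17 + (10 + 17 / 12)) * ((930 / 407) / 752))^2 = 155610525625 / 108288498942976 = 0.00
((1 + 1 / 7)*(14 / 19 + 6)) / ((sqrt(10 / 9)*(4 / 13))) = 4992*sqrt(10) / 665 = 23.74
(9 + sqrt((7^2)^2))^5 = 656356768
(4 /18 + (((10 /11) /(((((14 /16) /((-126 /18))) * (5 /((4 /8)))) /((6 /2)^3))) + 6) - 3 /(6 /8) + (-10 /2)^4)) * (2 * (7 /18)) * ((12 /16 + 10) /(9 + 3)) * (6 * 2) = 18105451 /3564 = 5080.09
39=39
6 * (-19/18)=-19/3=-6.33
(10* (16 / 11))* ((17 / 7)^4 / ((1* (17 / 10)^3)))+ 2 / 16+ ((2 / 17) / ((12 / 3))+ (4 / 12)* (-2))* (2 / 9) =9986228929 / 96981192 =102.97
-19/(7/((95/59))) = -1805/413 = -4.37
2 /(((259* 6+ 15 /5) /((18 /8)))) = 1 /346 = 0.00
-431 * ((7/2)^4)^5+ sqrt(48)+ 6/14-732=-240733267425265164713/7340032+ 4 * sqrt(3)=-32797304892569.18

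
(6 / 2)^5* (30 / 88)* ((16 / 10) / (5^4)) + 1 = 1.21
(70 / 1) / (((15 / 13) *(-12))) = -91 / 18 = -5.06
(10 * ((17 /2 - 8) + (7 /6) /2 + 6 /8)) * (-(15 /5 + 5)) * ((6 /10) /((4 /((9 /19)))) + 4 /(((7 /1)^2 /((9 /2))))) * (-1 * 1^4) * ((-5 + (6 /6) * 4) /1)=-59862 /931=-64.30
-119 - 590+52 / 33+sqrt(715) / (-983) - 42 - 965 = -56576 / 33 - sqrt(715) / 983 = -1714.45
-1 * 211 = -211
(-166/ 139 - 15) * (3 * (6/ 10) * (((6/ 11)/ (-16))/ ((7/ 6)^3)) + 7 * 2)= -592870631/ 2622235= -226.09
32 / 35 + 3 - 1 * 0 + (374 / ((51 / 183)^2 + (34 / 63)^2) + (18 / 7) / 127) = 1449831427699 / 1424626945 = 1017.69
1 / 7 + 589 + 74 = 663.14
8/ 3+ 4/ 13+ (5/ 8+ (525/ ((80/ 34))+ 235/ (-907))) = 32043023/ 141492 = 226.47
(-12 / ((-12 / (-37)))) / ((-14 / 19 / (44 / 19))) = 814 / 7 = 116.29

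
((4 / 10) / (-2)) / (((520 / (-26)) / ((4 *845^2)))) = 28561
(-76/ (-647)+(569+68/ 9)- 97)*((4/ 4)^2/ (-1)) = -2793136/ 5823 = -479.67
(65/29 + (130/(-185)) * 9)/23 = -4381/24679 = -0.18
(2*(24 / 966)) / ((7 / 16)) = 128 / 1127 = 0.11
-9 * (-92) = 828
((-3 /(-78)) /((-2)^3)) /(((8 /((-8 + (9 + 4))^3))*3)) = -125 /4992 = -0.03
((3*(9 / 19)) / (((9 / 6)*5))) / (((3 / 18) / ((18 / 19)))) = 1944 / 1805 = 1.08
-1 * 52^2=-2704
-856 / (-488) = 107 / 61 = 1.75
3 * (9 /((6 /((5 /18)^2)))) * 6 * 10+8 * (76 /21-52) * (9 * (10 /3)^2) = -541575 /14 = -38683.93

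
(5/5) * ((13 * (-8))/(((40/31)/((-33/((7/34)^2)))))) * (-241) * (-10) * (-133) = -140791831752/7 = -20113118821.71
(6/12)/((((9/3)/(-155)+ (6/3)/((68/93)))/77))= 202895/14313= 14.18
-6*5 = -30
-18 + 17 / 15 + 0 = -253 / 15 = -16.87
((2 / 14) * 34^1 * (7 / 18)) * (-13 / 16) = -221 / 144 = -1.53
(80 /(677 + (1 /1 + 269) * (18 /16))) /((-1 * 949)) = -320 /3722927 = -0.00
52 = 52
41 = 41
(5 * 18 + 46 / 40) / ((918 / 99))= 20053 / 2040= 9.83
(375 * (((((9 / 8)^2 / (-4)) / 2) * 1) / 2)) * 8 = -30375 / 128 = -237.30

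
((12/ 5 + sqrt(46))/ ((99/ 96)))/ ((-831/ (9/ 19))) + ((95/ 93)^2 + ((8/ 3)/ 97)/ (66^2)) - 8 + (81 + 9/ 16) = 9566069414148169/ 128223495916560 - 32* sqrt(46)/ 57893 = 74.60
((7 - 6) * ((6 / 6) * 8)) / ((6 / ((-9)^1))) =-12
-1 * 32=-32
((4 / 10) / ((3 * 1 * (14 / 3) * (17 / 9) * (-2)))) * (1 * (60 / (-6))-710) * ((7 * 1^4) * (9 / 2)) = 2916 / 17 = 171.53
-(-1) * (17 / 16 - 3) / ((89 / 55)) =-1705 / 1424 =-1.20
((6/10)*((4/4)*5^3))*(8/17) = 600/17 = 35.29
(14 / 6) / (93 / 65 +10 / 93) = 14105 / 9299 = 1.52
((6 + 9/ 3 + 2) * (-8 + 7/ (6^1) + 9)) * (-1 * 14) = -1001/ 3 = -333.67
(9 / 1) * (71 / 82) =7.79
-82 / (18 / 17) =-77.44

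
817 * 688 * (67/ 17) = 2215319.53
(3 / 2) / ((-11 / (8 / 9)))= -4 / 33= -0.12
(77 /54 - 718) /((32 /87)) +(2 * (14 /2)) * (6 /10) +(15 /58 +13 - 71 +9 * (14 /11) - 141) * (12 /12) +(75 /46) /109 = -4899105179459 /2303231040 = -2127.06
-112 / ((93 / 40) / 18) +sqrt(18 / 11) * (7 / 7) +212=-20308 / 31 +3 * sqrt(22) / 11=-653.82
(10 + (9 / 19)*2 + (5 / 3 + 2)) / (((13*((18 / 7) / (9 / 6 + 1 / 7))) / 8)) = 38318 / 6669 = 5.75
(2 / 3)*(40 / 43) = 80 / 129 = 0.62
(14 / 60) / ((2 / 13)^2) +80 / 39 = 6193 / 520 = 11.91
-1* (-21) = 21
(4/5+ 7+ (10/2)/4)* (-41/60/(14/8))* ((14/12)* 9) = -37.10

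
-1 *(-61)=61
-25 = -25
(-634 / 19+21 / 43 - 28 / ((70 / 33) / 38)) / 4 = -2183351 / 16340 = -133.62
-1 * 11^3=-1331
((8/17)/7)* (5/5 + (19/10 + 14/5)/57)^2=761378/9665775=0.08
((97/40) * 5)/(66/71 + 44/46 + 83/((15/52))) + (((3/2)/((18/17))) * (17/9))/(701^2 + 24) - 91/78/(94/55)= -22678008078384277/35392724660224800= -0.64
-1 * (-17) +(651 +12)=680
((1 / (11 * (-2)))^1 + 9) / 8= 197 / 176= 1.12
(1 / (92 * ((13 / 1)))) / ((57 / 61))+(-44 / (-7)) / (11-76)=-228601 / 2386020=-0.10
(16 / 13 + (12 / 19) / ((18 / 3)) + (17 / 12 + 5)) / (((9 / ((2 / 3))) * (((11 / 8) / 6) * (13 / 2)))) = 33424 / 86697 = 0.39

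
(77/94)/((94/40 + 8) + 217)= 770/213709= 0.00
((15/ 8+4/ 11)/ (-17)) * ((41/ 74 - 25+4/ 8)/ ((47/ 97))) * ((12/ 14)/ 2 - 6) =-330146193/ 9105404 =-36.26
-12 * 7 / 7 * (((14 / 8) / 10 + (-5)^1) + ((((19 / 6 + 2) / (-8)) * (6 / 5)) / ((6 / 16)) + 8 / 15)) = 763 / 10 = 76.30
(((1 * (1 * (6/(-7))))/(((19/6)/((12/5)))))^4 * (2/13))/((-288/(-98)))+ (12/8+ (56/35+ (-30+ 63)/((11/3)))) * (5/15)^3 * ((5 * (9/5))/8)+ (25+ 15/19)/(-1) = -62948177123791/2490434310000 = -25.28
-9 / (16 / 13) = -117 / 16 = -7.31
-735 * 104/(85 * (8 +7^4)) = -0.37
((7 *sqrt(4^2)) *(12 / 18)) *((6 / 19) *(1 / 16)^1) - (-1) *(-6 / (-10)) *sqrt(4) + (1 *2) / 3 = 637 / 285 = 2.24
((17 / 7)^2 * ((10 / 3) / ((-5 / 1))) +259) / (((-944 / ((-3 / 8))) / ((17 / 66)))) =637415 / 24423168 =0.03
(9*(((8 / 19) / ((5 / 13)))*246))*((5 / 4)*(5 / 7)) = 287820 / 133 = 2164.06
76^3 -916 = 438060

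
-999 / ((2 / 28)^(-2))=-999 / 196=-5.10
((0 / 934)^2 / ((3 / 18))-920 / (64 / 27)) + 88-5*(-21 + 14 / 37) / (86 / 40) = -3209591 / 12728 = -252.17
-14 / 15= -0.93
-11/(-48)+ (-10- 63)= -3493/48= -72.77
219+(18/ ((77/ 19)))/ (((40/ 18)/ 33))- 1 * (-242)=36887/ 70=526.96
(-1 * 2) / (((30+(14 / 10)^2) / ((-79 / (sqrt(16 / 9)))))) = 3.71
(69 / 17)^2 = 16.47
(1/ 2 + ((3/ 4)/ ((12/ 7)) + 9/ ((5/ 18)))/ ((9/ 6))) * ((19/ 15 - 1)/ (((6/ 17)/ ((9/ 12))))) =45679/ 3600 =12.69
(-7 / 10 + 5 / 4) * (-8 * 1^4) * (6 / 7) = -132 / 35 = -3.77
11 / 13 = 0.85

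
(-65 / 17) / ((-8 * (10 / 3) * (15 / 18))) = 117 / 680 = 0.17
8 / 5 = 1.60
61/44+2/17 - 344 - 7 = -261423/748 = -349.50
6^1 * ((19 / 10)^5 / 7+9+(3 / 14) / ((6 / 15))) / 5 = 27453297 / 1750000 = 15.69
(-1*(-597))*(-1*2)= -1194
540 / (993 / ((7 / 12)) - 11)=3780 / 11839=0.32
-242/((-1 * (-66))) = -11/3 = -3.67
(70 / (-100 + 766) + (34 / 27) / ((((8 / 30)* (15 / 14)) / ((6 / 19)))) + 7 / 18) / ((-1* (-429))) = 23863 / 5428566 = 0.00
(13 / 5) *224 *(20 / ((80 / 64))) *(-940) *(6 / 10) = -26277888 / 5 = -5255577.60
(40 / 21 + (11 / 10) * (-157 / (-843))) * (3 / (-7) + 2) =1369379 / 413070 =3.32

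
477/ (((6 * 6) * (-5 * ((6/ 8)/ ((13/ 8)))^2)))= -8957/ 720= -12.44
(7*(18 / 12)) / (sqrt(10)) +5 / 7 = 5 / 7 +21*sqrt(10) / 20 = 4.03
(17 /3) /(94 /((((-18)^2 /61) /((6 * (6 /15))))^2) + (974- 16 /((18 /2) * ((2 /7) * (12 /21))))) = 103275 /17902474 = 0.01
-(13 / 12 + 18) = -229 / 12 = -19.08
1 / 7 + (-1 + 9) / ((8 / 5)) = 36 / 7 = 5.14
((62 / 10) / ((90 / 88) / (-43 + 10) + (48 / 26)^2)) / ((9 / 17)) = 43106492 / 12431205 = 3.47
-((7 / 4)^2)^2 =-2401 / 256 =-9.38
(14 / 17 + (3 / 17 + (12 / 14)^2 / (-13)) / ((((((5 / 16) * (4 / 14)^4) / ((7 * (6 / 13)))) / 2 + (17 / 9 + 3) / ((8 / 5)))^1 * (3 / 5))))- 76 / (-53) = 10061440758 / 4331385409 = 2.32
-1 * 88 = -88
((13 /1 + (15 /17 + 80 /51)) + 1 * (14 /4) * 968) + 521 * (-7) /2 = 161155 /102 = 1579.95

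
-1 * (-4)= 4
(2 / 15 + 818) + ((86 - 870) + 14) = 722 / 15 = 48.13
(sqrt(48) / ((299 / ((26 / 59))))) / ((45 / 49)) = 392 * sqrt(3) / 61065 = 0.01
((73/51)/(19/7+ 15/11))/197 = 5621/3154758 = 0.00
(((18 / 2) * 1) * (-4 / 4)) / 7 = -1.29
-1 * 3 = -3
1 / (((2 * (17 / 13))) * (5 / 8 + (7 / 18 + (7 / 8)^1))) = 117 / 578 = 0.20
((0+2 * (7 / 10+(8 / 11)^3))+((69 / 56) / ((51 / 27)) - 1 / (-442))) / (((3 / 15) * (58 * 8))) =232584467 / 7643219584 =0.03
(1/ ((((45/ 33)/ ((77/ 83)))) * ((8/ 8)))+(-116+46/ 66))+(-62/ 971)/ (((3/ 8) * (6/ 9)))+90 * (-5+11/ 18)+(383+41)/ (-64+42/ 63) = -130516808791/ 252659055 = -516.57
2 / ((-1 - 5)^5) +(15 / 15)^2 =3887 / 3888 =1.00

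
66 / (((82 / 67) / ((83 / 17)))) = 183513 / 697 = 263.29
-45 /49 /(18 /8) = -20 /49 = -0.41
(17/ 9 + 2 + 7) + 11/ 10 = 1079/ 90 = 11.99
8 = 8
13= 13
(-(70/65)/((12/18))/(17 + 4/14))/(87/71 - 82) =10437/9021155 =0.00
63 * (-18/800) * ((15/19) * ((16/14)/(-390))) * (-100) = -81/247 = -0.33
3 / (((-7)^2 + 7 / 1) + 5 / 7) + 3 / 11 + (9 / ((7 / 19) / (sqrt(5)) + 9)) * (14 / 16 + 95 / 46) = 383657609223 / 117440438368 - 647577 * sqrt(5) / 26892704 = 3.21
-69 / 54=-23 / 18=-1.28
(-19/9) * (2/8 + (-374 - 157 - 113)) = 48925/36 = 1359.03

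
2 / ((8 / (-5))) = -5 / 4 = -1.25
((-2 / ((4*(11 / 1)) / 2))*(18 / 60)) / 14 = -3 / 1540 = -0.00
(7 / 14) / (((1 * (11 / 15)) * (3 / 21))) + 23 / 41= 4811 / 902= 5.33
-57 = -57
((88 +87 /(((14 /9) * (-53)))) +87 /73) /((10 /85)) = 81158051 /108332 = 749.16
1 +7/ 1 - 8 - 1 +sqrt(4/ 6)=-1 +sqrt(6)/ 3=-0.18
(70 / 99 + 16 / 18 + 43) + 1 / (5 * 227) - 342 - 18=-35440276 / 112365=-315.40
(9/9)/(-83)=-1/83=-0.01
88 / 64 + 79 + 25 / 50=647 / 8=80.88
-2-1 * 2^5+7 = -27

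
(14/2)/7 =1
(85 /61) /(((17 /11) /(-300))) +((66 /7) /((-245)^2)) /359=-2488906608474 /9201412325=-270.49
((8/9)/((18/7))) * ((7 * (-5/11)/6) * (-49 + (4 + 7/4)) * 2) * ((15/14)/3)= 30275/5346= 5.66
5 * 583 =2915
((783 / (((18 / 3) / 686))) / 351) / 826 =1421 / 4602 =0.31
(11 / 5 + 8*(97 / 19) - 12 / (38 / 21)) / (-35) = -3459 / 3325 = -1.04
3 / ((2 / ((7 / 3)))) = 7 / 2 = 3.50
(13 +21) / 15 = 34 / 15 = 2.27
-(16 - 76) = 60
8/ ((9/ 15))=40/ 3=13.33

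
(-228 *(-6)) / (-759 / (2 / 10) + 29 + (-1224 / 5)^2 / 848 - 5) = -201400 / 544771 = -0.37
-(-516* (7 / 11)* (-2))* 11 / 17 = -7224 / 17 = -424.94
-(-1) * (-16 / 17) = -16 / 17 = -0.94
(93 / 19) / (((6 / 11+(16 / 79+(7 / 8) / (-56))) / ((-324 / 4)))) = -541.36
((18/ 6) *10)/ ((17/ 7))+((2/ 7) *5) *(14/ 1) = 550/ 17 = 32.35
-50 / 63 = -0.79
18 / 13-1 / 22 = 383 / 286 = 1.34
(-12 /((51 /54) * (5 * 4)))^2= 2916 /7225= 0.40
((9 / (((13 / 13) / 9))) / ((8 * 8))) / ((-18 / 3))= -27 / 128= -0.21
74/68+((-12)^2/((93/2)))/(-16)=943/1054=0.89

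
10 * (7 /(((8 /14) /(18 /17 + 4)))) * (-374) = -231770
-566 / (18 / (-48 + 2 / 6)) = 40469 / 27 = 1498.85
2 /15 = 0.13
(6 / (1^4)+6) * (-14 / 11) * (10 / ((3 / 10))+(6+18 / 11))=-75712 / 121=-625.72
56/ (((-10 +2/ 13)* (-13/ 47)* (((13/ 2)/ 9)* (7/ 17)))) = 69.14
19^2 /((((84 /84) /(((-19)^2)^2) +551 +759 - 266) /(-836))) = -39330356516 /136055125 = -289.08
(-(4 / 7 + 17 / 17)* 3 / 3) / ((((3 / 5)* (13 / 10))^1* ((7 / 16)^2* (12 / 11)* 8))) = -48400 / 40131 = -1.21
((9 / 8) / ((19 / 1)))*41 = 369 / 152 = 2.43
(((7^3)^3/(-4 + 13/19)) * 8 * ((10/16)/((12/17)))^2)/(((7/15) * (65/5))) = -565259326625/44928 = -12581448.69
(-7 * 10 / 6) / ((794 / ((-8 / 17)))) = 140 / 20247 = 0.01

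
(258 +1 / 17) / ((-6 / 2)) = -86.02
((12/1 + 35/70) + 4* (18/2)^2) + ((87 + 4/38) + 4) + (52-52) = 16249/38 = 427.61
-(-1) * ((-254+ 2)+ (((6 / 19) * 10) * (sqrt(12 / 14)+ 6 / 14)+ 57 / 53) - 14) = -1857913 / 7049+ 60 * sqrt(42) / 133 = -260.65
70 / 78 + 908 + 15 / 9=910.56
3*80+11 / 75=18011 / 75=240.15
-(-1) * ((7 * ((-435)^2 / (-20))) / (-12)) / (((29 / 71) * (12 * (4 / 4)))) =1126.02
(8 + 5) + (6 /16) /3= 105 /8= 13.12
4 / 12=1 / 3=0.33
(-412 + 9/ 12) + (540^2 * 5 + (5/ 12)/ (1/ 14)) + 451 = 17496547/ 12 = 1458045.58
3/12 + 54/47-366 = -68545/188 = -364.60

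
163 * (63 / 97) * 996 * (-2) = -20455848 / 97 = -210885.03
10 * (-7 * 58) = -4060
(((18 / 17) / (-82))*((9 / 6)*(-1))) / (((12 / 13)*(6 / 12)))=117 / 2788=0.04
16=16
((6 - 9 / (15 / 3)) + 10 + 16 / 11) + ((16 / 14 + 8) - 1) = 9162 / 385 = 23.80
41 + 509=550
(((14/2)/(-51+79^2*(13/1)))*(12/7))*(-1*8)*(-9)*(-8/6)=-0.01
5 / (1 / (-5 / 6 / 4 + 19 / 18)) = 4.24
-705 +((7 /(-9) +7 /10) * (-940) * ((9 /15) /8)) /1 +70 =-629.52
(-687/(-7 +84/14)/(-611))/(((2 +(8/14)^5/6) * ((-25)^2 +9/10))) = -173196135/193801466573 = -0.00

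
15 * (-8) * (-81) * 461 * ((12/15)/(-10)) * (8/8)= -1792368/5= -358473.60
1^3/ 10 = 1/ 10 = 0.10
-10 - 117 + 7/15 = -1898/15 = -126.53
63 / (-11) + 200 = 2137 / 11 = 194.27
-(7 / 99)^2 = -49 / 9801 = -0.00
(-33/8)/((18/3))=-11/16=-0.69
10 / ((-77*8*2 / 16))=-10 / 77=-0.13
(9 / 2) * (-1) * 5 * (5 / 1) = -225 / 2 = -112.50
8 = 8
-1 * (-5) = 5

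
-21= -21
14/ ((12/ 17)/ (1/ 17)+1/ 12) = 168/ 145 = 1.16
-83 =-83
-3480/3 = -1160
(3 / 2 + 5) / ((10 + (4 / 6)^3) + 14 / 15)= 1755 / 3032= 0.58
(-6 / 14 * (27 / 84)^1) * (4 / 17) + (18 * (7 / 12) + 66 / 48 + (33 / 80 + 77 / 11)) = 1283159 / 66640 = 19.26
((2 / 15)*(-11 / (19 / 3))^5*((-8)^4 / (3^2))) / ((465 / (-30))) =23747936256 / 383795345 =61.88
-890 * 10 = -8900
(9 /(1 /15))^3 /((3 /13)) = 10661625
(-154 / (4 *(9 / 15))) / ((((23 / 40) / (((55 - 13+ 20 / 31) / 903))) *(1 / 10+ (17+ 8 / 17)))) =-247214000 / 824205897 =-0.30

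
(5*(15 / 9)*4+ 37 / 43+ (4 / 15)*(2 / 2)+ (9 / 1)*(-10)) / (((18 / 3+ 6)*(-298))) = 11941 / 768840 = 0.02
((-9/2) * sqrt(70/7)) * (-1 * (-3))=-27 * sqrt(10)/2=-42.69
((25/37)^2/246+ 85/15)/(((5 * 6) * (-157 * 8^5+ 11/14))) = -4454359/121279142125110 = -0.00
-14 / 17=-0.82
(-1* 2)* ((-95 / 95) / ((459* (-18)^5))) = -1 / 433655856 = -0.00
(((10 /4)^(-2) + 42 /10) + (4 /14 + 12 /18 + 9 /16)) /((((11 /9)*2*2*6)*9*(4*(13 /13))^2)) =49349 /35481600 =0.00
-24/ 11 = -2.18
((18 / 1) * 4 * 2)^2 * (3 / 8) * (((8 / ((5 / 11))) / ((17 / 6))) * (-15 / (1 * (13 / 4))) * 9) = -443418624 / 221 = -2006419.11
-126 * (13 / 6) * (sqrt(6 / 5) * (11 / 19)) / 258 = -1001 * sqrt(30) / 8170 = -0.67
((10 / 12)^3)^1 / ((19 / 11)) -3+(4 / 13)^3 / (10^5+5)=-800992926763 / 300564627480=-2.66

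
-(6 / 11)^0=-1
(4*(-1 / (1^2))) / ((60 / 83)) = -83 / 15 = -5.53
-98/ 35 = -14/ 5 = -2.80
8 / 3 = 2.67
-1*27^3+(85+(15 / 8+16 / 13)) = -2037869 / 104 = -19594.89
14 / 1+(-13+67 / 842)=909 / 842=1.08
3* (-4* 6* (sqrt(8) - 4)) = 288 - 144* sqrt(2) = 84.35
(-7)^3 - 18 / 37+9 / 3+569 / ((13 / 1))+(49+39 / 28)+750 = 6783503 / 13468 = 503.68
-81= -81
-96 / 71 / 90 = -16 / 1065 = -0.02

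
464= 464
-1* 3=-3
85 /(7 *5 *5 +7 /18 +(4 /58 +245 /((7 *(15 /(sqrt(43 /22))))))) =8940368646 /18448419673 - 5404266 *sqrt(946) /18448419673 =0.48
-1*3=-3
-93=-93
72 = 72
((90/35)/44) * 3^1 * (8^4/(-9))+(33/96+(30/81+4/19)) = -99691121/1264032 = -78.87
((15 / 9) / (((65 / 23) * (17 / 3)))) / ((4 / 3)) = 69 / 884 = 0.08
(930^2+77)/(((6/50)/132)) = 951474700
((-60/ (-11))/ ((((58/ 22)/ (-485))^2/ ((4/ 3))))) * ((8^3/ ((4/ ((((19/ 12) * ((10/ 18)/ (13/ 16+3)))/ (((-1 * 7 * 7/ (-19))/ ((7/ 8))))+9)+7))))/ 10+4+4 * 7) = 567509691161600/ 9695889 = 58530959.99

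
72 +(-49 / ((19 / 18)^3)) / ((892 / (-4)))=110413872 / 1529557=72.19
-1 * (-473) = 473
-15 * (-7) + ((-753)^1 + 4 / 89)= -57668 / 89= -647.96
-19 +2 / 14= -132 / 7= -18.86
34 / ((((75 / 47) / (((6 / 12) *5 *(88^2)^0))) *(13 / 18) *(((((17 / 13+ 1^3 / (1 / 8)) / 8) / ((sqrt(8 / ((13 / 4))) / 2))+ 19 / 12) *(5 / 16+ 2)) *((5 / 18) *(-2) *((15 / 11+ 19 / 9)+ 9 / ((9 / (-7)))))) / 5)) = 26.55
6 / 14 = 3 / 7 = 0.43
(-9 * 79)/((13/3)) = -2133/13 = -164.08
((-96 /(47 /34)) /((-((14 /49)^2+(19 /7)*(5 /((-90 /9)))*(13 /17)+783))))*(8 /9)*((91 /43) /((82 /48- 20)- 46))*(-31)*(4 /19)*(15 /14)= 93501571072 /5146365957363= 0.02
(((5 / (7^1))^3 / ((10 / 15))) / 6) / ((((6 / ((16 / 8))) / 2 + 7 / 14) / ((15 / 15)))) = 125 / 2744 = 0.05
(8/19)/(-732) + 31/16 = 107755/55632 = 1.94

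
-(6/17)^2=-0.12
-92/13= -7.08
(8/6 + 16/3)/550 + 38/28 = 3163/2310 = 1.37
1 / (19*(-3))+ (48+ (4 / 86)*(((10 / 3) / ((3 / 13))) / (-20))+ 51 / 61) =21881651 / 448533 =48.78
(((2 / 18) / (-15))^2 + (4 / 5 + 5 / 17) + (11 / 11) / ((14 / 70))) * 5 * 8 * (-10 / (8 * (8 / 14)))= -13216889 / 24786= -533.24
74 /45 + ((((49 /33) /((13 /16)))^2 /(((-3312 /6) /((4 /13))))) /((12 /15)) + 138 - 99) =33546974437 /825423885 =40.64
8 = 8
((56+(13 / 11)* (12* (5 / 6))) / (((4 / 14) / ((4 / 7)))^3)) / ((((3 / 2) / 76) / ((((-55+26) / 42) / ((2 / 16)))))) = -105227776 / 693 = -151843.83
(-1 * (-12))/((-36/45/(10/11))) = -150/11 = -13.64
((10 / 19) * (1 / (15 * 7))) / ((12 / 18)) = 1 / 133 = 0.01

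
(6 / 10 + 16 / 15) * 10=50 / 3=16.67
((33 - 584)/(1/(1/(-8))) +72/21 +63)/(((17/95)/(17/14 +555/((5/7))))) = 7842384425/13328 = 588414.20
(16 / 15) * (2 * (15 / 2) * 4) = 64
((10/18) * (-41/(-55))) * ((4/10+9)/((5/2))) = 3854/2475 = 1.56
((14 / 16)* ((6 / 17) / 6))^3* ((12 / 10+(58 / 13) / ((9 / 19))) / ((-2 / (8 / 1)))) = -532679 / 91971360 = -0.01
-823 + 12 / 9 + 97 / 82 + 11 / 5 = -1006489 / 1230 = -818.28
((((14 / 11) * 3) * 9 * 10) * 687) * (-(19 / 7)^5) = -34780326.64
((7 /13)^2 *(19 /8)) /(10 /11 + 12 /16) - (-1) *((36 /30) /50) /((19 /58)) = 28615651 /58600750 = 0.49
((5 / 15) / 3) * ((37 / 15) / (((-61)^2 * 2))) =37 / 1004670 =0.00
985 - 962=23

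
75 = 75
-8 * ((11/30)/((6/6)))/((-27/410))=3608/81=44.54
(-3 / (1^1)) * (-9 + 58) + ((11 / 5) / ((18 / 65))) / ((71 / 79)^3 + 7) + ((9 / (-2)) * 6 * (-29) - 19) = 42375302081 / 68565312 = 618.03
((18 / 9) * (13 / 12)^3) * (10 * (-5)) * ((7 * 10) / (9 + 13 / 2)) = -1922375 / 3348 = -574.19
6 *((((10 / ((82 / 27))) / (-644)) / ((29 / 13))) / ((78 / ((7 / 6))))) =-45 / 218776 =-0.00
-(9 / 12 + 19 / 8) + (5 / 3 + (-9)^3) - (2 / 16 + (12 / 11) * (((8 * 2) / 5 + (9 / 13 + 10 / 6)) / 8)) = -6274909 / 8580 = -731.34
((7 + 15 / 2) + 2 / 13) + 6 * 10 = 1941 / 26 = 74.65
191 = 191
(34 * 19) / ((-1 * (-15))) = 646 / 15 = 43.07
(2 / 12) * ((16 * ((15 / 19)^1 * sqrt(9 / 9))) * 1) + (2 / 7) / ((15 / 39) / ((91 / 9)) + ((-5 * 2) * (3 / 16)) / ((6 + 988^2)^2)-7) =2.06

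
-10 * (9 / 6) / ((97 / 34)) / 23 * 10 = -5100 / 2231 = -2.29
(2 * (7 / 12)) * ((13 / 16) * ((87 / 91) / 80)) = 29 / 2560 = 0.01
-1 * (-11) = 11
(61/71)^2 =3721/5041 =0.74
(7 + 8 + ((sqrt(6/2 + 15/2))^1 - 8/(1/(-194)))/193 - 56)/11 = -6361/2123 + sqrt(42)/4246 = -2.99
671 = 671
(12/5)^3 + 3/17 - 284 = -573749/2125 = -270.00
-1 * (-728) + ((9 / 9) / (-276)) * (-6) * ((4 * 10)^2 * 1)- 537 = 5193 / 23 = 225.78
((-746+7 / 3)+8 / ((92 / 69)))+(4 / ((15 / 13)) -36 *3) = -4211 / 5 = -842.20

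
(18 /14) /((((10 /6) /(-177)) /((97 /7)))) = -463563 /245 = -1892.09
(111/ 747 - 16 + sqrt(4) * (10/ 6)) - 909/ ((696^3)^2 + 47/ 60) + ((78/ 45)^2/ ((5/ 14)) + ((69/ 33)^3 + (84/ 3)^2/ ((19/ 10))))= 6726657701394610807499923821676/ 16105305202351474612861697625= 417.67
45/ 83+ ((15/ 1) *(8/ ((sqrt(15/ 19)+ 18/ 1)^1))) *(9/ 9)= 1227555/ 169901 - 40 *sqrt(285)/ 2047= 6.90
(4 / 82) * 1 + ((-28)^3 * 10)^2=48189030400.05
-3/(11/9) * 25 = -675/11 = -61.36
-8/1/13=-8/13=-0.62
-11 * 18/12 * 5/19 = -165/38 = -4.34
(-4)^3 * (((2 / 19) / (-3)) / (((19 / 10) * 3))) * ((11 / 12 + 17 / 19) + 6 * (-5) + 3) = -1837760 / 185193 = -9.92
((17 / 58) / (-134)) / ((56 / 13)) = -0.00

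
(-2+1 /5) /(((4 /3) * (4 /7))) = -189 /80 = -2.36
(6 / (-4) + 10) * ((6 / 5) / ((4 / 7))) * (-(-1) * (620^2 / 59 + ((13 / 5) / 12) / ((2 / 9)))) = 5490053457 / 47200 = 116314.69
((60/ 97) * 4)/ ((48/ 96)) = 480/ 97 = 4.95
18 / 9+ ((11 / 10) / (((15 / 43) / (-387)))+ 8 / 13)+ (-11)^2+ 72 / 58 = -20649859 / 18850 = -1095.48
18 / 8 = 9 / 4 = 2.25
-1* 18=-18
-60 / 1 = -60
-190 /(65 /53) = -2014 /13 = -154.92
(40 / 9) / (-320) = -1 / 72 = -0.01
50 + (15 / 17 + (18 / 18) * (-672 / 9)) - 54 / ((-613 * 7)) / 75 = -130123657 / 5471025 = -23.78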